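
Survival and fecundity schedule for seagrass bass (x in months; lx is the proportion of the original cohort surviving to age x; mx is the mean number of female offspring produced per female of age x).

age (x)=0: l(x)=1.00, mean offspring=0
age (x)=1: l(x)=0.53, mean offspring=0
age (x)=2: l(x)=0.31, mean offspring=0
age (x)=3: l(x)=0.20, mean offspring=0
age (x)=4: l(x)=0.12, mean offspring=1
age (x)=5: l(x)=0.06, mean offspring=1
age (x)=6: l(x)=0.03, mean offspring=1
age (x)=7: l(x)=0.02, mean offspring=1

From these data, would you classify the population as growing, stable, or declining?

declining

R0 = Σ lx·mx = 0 + 0 + 0 + 0 + 0.12 + 0.06 + 0.03 + 0.02 = 0.23
R0 < 1, so the population is declining.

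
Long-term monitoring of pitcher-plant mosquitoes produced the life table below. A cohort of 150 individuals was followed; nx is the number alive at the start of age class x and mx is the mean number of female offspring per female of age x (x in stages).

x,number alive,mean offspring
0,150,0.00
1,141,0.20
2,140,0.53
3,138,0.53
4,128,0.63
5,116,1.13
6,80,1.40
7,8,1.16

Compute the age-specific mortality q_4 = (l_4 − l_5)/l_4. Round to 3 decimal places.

0.094

lx = nx/n0 = nx/150: 1, 0.94, 0.93333…, 0.92, 0.85333…, 0.77333…, 0.53333…, 0.05333…
q_4 = (l_4 − l_5) / l_4 = (0.853333… − 0.773333…) / 0.853333…
     = 0.08… / 0.853333… = 0.09375… → 0.094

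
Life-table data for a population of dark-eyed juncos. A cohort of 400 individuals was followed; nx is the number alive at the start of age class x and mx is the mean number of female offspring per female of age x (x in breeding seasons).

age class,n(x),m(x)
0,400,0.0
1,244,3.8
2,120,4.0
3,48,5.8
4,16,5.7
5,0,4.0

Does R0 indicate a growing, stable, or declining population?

lx = nx/n0 = nx/400: 1, 0.61, 0.3, 0.12, 0.04, 0
R0 = Σ lx·mx = 0 + 2.318 + 1.2 + 0.696 + 0.228 + 0 = 4.442
R0 > 1, so the population is growing.

growing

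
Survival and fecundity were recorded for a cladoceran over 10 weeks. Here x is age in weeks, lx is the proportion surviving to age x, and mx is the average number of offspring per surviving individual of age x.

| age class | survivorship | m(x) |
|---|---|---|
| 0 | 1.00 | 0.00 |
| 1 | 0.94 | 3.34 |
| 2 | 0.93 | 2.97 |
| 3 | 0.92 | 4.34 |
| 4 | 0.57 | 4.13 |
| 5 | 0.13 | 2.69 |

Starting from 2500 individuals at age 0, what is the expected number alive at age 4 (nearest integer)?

1425

Expected survivors = N0 · l_4 = 2500 × 0.57 = 1425 → 1425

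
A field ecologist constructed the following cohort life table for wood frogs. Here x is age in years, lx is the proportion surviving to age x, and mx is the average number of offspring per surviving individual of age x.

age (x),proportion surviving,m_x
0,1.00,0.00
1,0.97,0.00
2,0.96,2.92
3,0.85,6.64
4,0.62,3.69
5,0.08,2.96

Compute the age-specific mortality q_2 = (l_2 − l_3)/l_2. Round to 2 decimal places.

q_2 = (l_2 − l_3) / l_2 = (0.96 − 0.85) / 0.96
     = 0.11 / 0.96 = 0.114583… → 0.11

0.11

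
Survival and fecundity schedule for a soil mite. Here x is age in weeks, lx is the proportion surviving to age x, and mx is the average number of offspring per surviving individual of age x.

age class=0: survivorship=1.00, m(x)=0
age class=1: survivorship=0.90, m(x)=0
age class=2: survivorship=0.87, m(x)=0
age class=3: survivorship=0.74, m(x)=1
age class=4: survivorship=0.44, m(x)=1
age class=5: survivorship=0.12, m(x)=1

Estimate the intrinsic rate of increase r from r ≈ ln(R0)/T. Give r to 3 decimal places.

0.074

R0 = Σ lx·mx = 0 + 0 + 0 + 0.74 + 0.44 + 0.12 = 1.3
Σ x·lx·mx = 4.58; T = 4.58/1.3 = 3.52308…
r ≈ ln(R0)/T = ln(1.3)/3.52308… = 0.07447… → 0.074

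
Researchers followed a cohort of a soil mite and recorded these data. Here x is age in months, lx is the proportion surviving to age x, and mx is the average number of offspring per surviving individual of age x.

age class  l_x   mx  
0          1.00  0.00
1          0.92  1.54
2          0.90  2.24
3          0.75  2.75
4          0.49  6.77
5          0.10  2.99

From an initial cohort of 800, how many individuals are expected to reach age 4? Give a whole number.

392

Expected survivors = N0 · l_4 = 800 × 0.49 = 392 → 392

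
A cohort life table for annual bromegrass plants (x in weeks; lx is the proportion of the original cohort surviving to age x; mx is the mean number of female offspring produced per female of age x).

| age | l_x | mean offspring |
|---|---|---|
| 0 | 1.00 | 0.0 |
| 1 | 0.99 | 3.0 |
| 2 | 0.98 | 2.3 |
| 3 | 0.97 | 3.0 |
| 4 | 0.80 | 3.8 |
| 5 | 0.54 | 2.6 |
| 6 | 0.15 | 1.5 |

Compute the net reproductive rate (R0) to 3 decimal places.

lx·mx by age: 0, 2.97, 2.254, 2.91, 3.04, 1.404, 0.225
R0 = Σ lx·mx = 12.803 → 12.803

12.803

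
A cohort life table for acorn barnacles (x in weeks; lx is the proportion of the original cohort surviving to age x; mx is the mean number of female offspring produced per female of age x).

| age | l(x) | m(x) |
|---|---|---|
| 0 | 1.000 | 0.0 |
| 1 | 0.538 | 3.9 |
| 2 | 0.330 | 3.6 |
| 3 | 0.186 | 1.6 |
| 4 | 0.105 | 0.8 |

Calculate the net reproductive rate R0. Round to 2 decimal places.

lx·mx by age: 0, 2.0982, 1.188, 0.2976, 0.084
R0 = Σ lx·mx = 3.6678 → 3.67

3.67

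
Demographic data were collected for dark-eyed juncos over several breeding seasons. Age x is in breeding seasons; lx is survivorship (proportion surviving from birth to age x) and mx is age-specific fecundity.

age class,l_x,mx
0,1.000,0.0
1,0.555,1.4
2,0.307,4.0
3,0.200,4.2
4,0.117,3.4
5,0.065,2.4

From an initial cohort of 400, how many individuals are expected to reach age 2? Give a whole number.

123

Expected survivors = N0 · l_2 = 400 × 0.307 = 122.8 → 123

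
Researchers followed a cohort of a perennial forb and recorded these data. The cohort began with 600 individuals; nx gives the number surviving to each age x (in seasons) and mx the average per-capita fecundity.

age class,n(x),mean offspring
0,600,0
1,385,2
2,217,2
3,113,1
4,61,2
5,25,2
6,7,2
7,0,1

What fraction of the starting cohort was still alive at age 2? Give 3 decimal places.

0.362

l_2 = n_2/n_0 = 217/600 = 0.361667… → 0.362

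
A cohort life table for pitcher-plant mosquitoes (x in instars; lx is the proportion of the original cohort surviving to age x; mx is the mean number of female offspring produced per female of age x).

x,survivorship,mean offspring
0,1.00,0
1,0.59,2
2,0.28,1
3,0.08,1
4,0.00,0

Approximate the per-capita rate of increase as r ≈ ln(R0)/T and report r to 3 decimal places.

R0 = Σ lx·mx = 0 + 1.18 + 0.28 + 0.08 + 0 = 1.54
Σ x·lx·mx = 1.98; T = 1.98/1.54 = 1.28571…
r ≈ ln(R0)/T = ln(1.54)/1.28571… = 0.33583… → 0.336

0.336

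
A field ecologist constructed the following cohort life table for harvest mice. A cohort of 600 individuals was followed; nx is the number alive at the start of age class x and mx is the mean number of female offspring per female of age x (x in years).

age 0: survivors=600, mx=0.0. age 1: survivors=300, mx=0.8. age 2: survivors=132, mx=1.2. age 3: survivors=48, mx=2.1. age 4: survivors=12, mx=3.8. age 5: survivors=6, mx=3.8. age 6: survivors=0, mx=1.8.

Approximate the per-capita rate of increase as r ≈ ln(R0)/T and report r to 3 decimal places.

lx = nx/n0 = nx/600: 1, 0.5, 0.22, 0.08, 0.02, 0.01, 0
R0 = Σ lx·mx = 0 + 0.4 + 0.264 + 0.168 + 0.076 + 0.038 + 0 = 0.946
Σ x·lx·mx = 1.926; T = 1.926/0.946 = 2.03594…
r ≈ ln(R0)/T = ln(0.946)/2.03594… = -0.02727… → -0.027

-0.027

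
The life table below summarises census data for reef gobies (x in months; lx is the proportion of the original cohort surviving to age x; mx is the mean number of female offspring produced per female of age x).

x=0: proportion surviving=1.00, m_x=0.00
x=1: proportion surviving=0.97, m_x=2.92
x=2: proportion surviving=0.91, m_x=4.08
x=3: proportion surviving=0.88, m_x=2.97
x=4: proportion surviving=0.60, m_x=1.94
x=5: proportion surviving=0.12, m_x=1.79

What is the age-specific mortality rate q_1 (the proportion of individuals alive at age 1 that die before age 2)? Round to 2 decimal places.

0.06

q_1 = (l_1 − l_2) / l_1 = (0.97 − 0.91) / 0.97
     = 0.06 / 0.97 = 0.061856… → 0.06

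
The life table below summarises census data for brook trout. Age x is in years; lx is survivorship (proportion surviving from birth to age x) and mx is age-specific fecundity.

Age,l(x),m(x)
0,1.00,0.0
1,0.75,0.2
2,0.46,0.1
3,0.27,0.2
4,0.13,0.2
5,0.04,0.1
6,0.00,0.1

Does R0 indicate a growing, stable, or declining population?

R0 = Σ lx·mx = 0 + 0.15 + 0.046 + 0.054 + 0.026 + 0.004 + 0 = 0.28
R0 < 1, so the population is declining.

declining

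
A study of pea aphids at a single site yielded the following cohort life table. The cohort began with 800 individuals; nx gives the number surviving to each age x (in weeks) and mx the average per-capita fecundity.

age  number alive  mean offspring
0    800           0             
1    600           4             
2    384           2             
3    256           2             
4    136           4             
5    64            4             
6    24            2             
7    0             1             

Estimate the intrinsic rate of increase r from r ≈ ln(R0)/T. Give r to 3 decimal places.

0.852

lx = nx/n0 = nx/800: 1, 0.75, 0.48, 0.32, 0.17, 0.08, 0.03, 0
R0 = Σ lx·mx = 0 + 3 + 0.96 + 0.64 + 0.68 + 0.32 + 0.06 + 0 = 5.66
Σ x·lx·mx = 11.52; T = 11.52/5.66 = 2.03534…
r ≈ ln(R0)/T = ln(5.66)/2.03534… = 0.85166… → 0.852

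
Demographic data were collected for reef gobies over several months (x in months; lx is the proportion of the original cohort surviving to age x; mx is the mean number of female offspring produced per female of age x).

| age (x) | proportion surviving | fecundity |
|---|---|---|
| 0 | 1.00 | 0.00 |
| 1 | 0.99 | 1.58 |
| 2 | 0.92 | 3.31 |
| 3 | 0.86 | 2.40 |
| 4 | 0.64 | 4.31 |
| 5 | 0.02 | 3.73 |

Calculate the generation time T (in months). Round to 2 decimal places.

lx·mx: 0, 1.5642, 3.0452, 2.064, 2.7584, 0.0746 → R0 = 9.5064
x·lx·mx: 0, 1.5642, 6.0904, 6.192, 11.0336, 0.373 → Σ = 25.2532
T = 25.2532 / 9.5064 = 2.656442… → 2.66

2.66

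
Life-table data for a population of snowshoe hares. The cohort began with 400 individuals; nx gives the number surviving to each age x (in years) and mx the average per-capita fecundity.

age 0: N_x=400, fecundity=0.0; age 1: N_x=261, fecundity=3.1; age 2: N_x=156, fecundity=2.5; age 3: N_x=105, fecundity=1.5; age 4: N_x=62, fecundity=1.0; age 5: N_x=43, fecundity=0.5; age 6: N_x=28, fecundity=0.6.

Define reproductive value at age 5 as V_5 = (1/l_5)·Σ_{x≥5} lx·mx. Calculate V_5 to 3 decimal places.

0.891

lx = nx/n0 = nx/400: 1, 0.6525, 0.39, 0.2625, 0.155, 0.1075, 0.07
lx·mx for x ≥ 5: 0.05375, 0.042 → sum = 0.09575
V_5 = 0.09575 / l_5 = 0.09575 / 0.1075 = 0.890698… → 0.891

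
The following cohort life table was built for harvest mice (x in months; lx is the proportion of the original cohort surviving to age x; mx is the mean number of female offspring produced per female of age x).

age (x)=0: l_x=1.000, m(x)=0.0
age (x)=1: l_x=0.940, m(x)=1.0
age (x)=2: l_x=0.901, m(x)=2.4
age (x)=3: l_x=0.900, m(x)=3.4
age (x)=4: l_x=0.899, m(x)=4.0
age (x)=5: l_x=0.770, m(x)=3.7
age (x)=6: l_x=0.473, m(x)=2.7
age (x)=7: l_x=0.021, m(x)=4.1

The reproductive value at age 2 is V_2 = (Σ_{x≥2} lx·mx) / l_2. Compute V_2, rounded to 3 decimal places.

lx·mx for x ≥ 2: 2.1624, 3.06, 3.596, 2.849, 1.2771, 0.0861 → sum = 13.0306
V_2 = 13.0306 / l_2 = 13.0306 / 0.901 = 14.462375… → 14.462

14.462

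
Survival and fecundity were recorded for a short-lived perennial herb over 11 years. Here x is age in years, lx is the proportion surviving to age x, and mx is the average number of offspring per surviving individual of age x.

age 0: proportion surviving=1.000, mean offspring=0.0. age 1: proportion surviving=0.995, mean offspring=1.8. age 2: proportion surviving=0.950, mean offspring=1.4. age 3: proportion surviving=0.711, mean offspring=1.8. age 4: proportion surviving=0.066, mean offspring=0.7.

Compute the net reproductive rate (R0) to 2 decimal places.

4.45

lx·mx by age: 0, 1.791, 1.33, 1.2798, 0.0462
R0 = Σ lx·mx = 4.447 → 4.45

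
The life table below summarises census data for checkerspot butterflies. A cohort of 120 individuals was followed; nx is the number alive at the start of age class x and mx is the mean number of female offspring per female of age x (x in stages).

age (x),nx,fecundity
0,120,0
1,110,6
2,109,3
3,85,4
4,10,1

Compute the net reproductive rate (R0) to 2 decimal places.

11.14

lx = nx/n0 = nx/120: 1, 0.91667…, 0.90833…, 0.70833…, 0.08333…
lx·mx by age: 0, 5.5…, 2.725…, 2.833333…, 0.083333…
R0 = Σ lx·mx = 11.141667… → 11.14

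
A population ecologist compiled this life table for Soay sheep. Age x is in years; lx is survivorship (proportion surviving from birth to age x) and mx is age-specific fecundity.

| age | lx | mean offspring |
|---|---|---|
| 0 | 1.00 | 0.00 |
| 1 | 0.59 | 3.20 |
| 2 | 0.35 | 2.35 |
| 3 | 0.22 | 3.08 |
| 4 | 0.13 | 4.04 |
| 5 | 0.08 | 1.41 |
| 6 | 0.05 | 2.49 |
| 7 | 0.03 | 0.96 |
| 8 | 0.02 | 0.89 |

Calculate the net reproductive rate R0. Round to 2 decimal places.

lx·mx by age: 0, 1.888, 0.8225, 0.6776, 0.5252, 0.1128, 0.1245, 0.0288, 0.0178
R0 = Σ lx·mx = 4.1972 → 4.20

4.20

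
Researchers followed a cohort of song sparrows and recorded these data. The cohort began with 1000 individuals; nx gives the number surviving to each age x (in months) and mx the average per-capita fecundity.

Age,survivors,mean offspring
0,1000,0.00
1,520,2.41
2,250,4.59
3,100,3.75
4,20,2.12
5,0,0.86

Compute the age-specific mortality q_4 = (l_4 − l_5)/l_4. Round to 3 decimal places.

lx = nx/n0 = nx/1000: 1, 0.52, 0.25, 0.1, 0.02, 0
q_4 = (l_4 − l_5) / l_4 = (0.02 − 0) / 0.02
     = 0.02 / 0.02 = 1 → 1.000

1.000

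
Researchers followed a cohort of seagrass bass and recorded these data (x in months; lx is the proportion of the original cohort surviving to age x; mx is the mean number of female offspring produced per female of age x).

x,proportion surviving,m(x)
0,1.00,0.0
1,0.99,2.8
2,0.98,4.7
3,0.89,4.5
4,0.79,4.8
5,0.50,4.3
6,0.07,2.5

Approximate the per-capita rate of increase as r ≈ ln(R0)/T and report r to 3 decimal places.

R0 = Σ lx·mx = 0 + 2.772 + 4.606 + 4.005 + 3.792 + 2.15 + 0.175 = 17.5
Σ x·lx·mx = 50.967; T = 50.967/17.5 = 2.9124
r ≈ ln(R0)/T = ln(17.5)/2.9124 = 0.98276… → 0.983

0.983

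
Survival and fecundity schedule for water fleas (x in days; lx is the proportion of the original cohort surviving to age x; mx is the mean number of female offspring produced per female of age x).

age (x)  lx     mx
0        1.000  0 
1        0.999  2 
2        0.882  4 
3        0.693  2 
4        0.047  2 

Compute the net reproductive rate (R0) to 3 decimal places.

7.006

lx·mx by age: 0, 1.998, 3.528, 1.386, 0.094
R0 = Σ lx·mx = 7.006 → 7.006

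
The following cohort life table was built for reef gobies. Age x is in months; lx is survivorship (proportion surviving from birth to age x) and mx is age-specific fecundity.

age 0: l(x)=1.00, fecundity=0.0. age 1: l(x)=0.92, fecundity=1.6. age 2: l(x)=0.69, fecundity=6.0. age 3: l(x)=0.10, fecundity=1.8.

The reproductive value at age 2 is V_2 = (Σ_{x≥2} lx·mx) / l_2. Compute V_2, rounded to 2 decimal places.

6.26

lx·mx for x ≥ 2: 4.14, 0.18 → sum = 4.32
V_2 = 4.32 / l_2 = 4.32 / 0.69 = 6.26087… → 6.26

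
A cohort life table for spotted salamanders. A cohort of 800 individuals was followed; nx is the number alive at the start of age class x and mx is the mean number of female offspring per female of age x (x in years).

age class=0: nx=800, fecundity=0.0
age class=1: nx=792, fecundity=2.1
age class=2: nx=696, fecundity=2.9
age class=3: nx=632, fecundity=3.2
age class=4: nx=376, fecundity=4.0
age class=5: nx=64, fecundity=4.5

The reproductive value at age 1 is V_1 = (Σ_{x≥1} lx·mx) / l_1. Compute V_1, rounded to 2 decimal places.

9.46

lx = nx/n0 = nx/800: 1, 0.99, 0.87, 0.79, 0.47, 0.08
lx·mx for x ≥ 1: 2.079, 2.523, 2.528, 1.88, 0.36 → sum = 9.37
V_1 = 9.37 / l_1 = 9.37 / 0.99 = 9.464646… → 9.46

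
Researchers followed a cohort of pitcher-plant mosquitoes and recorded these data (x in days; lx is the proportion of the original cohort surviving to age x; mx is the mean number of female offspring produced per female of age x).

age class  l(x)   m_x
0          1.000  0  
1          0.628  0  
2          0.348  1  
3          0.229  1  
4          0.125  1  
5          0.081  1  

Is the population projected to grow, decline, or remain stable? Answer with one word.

R0 = Σ lx·mx = 0 + 0 + 0.348 + 0.229 + 0.125 + 0.081 = 0.783
R0 < 1, so the population is declining.

declining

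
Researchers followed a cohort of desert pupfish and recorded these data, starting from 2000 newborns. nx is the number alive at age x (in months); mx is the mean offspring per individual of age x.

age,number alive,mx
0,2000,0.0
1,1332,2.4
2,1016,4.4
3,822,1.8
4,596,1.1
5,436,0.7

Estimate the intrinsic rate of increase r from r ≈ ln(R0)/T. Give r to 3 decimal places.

lx = nx/n0 = nx/2000: 1, 0.666, 0.508, 0.411, 0.298, 0.218
R0 = Σ lx·mx = 0 + 1.5984 + 2.2352 + 0.7398 + 0.3278 + 0.1526 = 5.0538
Σ x·lx·mx = 10.3624; T = 10.3624/5.0538 = 2.05042…
r ≈ ln(R0)/T = ln(5.0538)/2.05042… = 0.79015… → 0.790

0.790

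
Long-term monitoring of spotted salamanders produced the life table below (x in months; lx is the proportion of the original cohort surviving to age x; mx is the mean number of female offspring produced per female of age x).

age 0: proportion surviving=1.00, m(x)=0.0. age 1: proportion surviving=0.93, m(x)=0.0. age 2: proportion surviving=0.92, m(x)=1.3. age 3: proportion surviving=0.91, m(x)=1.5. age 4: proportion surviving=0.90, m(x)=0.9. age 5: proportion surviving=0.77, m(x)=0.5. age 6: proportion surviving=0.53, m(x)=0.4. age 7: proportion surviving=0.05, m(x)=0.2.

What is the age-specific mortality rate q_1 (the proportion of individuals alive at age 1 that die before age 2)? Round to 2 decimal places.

q_1 = (l_1 − l_2) / l_1 = (0.93 − 0.92) / 0.93
     = 0.01 / 0.93 = 0.010753… → 0.01

0.01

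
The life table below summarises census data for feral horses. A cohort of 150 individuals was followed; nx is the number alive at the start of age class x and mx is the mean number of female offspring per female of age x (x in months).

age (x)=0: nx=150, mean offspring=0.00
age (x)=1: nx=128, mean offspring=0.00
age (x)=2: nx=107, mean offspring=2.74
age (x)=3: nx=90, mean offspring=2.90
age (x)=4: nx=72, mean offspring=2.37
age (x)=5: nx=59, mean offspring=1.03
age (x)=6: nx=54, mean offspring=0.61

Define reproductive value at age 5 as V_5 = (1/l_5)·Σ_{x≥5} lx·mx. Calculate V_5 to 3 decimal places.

1.588

lx = nx/n0 = nx/150: 1, 0.85333…, 0.71333…, 0.6, 0.48, 0.39333…, 0.36
lx·mx for x ≥ 5: 0.405133…, 0.2196 → sum = 0.624733…
V_5 = 0.624733… / l_5 = 0.624733… / 0.393333… = 1.588305… → 1.588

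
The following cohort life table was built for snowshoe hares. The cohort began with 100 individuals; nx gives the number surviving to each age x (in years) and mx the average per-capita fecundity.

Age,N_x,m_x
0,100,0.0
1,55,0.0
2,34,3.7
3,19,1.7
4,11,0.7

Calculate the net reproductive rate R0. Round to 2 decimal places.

1.66

lx = nx/n0 = nx/100: 1, 0.55, 0.34, 0.19, 0.11
lx·mx by age: 0, 0, 1.258, 0.323, 0.077
R0 = Σ lx·mx = 1.658 → 1.66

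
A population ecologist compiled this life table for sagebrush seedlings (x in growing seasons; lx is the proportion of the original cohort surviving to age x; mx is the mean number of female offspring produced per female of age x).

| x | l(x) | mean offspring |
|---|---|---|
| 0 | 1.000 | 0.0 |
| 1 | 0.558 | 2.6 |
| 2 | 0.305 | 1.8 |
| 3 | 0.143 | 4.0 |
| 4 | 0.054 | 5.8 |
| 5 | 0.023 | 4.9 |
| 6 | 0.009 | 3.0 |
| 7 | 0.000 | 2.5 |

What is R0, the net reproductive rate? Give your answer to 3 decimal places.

3.025

lx·mx by age: 0, 1.4508, 0.549, 0.572, 0.3132, 0.1127, 0.027, 0
R0 = Σ lx·mx = 3.0247 → 3.025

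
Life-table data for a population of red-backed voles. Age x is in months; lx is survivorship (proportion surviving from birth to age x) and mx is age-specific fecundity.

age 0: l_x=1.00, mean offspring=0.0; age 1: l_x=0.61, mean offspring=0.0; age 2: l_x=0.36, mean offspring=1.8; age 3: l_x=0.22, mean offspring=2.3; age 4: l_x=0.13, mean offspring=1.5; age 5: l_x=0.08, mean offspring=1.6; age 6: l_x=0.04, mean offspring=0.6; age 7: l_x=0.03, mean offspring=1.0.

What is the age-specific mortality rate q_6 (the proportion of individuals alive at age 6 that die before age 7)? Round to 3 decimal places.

q_6 = (l_6 − l_7) / l_6 = (0.04 − 0.03) / 0.04
     = 0.01 / 0.04 = 0.25 → 0.250

0.250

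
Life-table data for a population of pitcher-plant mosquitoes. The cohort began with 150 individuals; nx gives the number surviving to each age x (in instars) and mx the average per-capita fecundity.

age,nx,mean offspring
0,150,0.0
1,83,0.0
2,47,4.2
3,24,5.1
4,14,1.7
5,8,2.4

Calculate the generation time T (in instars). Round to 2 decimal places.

lx = nx/n0 = nx/150: 1, 0.55333…, 0.31333…, 0.16, 0.09333…, 0.05333…
lx·mx: 0, 0, 1.316…, 0.816, 0.158667…, 0.128… → R0 = 2.418667…
x·lx·mx: 0, 0, 2.632…, 2.448, 0.634667…, 0.64… → Σ = 6.354667…
T = 6.354667… / 2.418667… = 2.627343… → 2.63

2.63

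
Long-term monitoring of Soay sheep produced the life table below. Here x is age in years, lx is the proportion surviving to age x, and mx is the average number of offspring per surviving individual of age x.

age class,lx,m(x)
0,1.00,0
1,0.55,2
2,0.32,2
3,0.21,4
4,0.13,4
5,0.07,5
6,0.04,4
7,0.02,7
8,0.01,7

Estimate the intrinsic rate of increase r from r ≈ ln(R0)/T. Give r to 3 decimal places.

R0 = Σ lx·mx = 0 + 1.1 + 0.64 + 0.84 + 0.52 + 0.35 + 0.16 + 0.14 + 0.07 = 3.82
Σ x·lx·mx = 11.23; T = 11.23/3.82 = 2.93979…
r ≈ ln(R0)/T = ln(3.82)/2.93979… = 0.4559… → 0.456

0.456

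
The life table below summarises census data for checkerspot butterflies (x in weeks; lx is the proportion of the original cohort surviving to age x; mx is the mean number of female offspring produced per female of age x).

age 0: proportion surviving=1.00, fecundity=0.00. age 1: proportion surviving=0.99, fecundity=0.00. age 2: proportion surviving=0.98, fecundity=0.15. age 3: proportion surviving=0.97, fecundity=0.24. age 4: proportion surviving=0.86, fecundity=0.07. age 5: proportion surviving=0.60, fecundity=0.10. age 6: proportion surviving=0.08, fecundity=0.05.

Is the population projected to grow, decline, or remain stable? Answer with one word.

declining

R0 = Σ lx·mx = 0 + 0 + 0.147 + 0.2328 + 0.0602 + 0.06 + 0.004 = 0.504
R0 < 1, so the population is declining.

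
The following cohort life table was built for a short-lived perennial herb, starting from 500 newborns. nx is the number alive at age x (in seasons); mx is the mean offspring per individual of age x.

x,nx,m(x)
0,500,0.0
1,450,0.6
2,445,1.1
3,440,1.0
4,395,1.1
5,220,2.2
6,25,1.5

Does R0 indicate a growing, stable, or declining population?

growing

lx = nx/n0 = nx/500: 1, 0.9, 0.89, 0.88, 0.79, 0.44, 0.05
R0 = Σ lx·mx = 0 + 0.54 + 0.979 + 0.88 + 0.869 + 0.968 + 0.075 = 4.311
R0 > 1, so the population is growing.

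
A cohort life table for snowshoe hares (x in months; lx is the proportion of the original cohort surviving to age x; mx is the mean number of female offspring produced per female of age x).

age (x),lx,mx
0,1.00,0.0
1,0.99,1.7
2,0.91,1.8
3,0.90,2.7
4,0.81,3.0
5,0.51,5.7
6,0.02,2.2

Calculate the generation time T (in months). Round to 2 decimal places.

lx·mx: 0, 1.683, 1.638, 2.43, 2.43, 2.907, 0.044 → R0 = 11.132
x·lx·mx: 0, 1.683, 3.276, 7.29, 9.72, 14.535, 0.264 → Σ = 36.768
T = 36.768 / 11.132 = 3.302911… → 3.30

3.30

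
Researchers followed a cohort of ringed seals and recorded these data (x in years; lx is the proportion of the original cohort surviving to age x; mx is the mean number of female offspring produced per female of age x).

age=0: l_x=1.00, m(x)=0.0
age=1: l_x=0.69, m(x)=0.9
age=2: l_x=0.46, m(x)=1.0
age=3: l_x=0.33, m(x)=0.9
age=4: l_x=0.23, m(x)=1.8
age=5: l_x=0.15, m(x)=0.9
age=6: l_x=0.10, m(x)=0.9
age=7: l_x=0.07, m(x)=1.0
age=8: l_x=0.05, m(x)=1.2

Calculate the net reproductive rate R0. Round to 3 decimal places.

2.147

lx·mx by age: 0, 0.621, 0.46, 0.297, 0.414, 0.135, 0.09, 0.07, 0.06
R0 = Σ lx·mx = 2.147 → 2.147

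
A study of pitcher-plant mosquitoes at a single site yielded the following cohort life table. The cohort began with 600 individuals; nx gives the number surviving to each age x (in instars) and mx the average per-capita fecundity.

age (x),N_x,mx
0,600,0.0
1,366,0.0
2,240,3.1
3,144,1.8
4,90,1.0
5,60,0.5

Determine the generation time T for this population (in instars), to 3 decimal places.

2.471

lx = nx/n0 = nx/600: 1, 0.61, 0.4, 0.24, 0.15, 0.1
lx·mx: 0, 0, 1.24, 0.432, 0.15, 0.05 → R0 = 1.872
x·lx·mx: 0, 0, 2.48, 1.296, 0.6, 0.25 → Σ = 4.626
T = 4.626 / 1.872 = 2.471154… → 2.471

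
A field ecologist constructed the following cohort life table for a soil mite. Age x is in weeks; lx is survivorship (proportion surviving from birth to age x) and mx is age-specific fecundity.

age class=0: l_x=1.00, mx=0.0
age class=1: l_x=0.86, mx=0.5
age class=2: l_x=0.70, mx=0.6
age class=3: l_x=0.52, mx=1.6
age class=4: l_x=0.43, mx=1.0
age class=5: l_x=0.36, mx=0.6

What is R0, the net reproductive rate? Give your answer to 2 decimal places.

lx·mx by age: 0, 0.43, 0.42, 0.832, 0.43, 0.216
R0 = Σ lx·mx = 2.328 → 2.33

2.33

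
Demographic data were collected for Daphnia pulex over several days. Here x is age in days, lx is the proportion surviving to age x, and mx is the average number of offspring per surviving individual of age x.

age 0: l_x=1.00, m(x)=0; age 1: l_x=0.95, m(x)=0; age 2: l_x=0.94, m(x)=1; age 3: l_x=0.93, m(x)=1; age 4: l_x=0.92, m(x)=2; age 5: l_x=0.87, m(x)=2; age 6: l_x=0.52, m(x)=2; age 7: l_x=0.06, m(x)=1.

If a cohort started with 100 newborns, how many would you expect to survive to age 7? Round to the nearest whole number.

6

Expected survivors = N0 · l_7 = 100 × 0.06 = 6 → 6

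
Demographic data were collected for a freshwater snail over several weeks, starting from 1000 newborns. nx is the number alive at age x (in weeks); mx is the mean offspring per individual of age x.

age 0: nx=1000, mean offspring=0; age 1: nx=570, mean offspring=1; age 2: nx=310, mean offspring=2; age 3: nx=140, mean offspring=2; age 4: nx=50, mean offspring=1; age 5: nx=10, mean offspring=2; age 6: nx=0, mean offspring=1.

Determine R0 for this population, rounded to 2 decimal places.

lx = nx/n0 = nx/1000: 1, 0.57, 0.31, 0.14, 0.05, 0.01, 0
lx·mx by age: 0, 0.57, 0.62, 0.28, 0.05, 0.02, 0
R0 = Σ lx·mx = 1.54 → 1.54

1.54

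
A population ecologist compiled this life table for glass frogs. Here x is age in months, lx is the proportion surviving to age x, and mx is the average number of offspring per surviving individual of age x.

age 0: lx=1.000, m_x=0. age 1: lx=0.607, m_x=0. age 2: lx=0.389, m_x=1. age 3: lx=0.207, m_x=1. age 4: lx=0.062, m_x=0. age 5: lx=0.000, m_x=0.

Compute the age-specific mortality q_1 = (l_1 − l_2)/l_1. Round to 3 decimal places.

q_1 = (l_1 − l_2) / l_1 = (0.607 − 0.389) / 0.607
     = 0.218 / 0.607 = 0.359143… → 0.359

0.359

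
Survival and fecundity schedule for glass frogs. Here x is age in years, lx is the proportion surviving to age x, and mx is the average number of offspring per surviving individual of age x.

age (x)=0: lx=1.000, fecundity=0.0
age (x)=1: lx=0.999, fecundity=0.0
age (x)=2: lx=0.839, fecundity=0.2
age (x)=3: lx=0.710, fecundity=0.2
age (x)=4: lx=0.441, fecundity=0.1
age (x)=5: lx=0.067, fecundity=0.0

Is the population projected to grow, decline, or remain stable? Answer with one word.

declining

R0 = Σ lx·mx = 0 + 0 + 0.1678 + 0.142 + 0.0441 + 0 = 0.3539
R0 < 1, so the population is declining.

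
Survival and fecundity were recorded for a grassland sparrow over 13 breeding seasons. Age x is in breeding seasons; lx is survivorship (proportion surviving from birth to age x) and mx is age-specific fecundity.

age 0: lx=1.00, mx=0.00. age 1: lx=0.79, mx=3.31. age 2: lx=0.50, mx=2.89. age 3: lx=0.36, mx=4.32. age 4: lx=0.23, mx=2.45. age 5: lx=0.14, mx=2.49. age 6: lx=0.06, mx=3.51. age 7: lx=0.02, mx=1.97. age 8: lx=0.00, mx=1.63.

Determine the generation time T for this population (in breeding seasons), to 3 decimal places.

lx·mx: 0, 2.6149, 1.445, 1.5552, 0.5635, 0.3486, 0.2106, 0.0394, 0 → R0 = 6.7772
x·lx·mx: 0, 2.6149, 2.89, 4.6656, 2.254, 1.743, 1.2636, 0.2758, 0 → Σ = 15.7069
T = 15.7069 / 6.7772 = 2.317609… → 2.318

2.318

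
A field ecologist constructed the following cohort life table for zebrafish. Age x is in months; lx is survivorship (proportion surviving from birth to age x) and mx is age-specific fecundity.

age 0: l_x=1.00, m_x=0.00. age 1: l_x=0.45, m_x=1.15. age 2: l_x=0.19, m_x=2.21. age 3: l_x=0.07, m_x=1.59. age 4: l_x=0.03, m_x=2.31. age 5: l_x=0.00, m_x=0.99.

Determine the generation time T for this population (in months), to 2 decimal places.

1.76

lx·mx: 0, 0.5175, 0.4199, 0.1113, 0.0693, 0 → R0 = 1.118
x·lx·mx: 0, 0.5175, 0.8398, 0.3339, 0.2772, 0 → Σ = 1.9684
T = 1.9684 / 1.118 = 1.760644… → 1.76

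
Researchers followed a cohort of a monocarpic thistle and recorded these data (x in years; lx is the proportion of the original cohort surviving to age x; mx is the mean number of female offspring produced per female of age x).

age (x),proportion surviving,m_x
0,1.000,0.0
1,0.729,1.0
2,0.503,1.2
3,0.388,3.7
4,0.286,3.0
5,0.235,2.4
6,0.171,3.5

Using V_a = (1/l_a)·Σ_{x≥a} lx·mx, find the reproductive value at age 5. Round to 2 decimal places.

lx·mx for x ≥ 5: 0.564, 0.5985 → sum = 1.1625
V_5 = 1.1625 / l_5 = 1.1625 / 0.235 = 4.946809… → 4.95

4.95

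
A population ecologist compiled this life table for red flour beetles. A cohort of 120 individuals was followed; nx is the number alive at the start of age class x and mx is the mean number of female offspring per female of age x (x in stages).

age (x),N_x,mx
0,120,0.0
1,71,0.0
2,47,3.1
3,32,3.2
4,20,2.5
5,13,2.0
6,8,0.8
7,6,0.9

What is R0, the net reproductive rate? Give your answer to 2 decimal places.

lx = nx/n0 = nx/120: 1, 0.59167…, 0.39167…, 0.26667…, 0.16667…, 0.10833…, 0.06667…, 0.05
lx·mx by age: 0, 0, 1.214167…, 0.853333…, 0.416667…, 0.216667…, 0.053333…, 0.045
R0 = Σ lx·mx = 2.799167… → 2.80

2.80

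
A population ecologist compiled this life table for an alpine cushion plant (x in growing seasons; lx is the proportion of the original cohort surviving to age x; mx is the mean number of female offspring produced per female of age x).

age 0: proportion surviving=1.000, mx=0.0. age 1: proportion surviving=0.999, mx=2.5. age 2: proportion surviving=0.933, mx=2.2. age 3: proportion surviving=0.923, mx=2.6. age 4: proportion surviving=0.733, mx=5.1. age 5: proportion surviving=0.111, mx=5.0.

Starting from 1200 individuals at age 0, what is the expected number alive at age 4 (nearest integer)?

880

Expected survivors = N0 · l_4 = 1200 × 0.733 = 879.6 → 880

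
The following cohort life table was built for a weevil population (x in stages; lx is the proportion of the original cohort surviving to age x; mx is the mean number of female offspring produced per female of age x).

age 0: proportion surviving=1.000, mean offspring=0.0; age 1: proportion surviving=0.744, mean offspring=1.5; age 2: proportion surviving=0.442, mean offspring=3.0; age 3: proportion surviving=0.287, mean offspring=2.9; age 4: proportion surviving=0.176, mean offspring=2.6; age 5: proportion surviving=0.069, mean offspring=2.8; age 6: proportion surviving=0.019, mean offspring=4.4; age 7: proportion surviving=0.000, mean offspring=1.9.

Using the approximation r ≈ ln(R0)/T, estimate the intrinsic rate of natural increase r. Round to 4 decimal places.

0.5820

R0 = Σ lx·mx = 0 + 1.116 + 1.326 + 0.8323 + 0.4576 + 0.1932 + 0.0836 + 0 = 4.0087
Σ x·lx·mx = 9.5629; T = 9.5629/4.0087 = 2.38554…
r ≈ ln(R0)/T = ln(4.0087)/2.38554… = 0.582036… → 0.5820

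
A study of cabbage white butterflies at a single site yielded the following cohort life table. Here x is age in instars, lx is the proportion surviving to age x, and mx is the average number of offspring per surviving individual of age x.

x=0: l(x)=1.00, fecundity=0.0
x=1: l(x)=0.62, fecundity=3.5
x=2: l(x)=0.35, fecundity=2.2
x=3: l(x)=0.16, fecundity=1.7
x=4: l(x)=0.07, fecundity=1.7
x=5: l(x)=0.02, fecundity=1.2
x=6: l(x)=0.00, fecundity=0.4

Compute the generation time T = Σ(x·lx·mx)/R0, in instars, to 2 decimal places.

lx·mx: 0, 2.17, 0.77, 0.272, 0.119, 0.024, 0 → R0 = 3.355
x·lx·mx: 0, 2.17, 1.54, 0.816, 0.476, 0.12, 0 → Σ = 5.122
T = 5.122 / 3.355 = 1.526677… → 1.53

1.53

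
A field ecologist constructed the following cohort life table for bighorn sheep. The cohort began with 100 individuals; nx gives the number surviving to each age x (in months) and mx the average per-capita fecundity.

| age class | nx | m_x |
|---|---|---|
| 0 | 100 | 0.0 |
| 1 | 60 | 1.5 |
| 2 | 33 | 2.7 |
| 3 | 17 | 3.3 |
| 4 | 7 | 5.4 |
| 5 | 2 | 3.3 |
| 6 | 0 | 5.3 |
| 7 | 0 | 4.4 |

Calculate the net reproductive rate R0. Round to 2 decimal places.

lx = nx/n0 = nx/100: 1, 0.6, 0.33, 0.17, 0.07, 0.02, 0, 0
lx·mx by age: 0, 0.9, 0.891, 0.561, 0.378, 0.066, 0, 0
R0 = Σ lx·mx = 2.796 → 2.80

2.80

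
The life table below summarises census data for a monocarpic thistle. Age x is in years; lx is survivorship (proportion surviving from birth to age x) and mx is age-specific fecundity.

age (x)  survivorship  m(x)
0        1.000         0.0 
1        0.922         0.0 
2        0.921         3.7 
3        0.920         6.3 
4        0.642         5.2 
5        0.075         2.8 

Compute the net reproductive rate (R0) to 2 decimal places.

12.75

lx·mx by age: 0, 0, 3.4077, 5.796, 3.3384, 0.21
R0 = Σ lx·mx = 12.7521 → 12.75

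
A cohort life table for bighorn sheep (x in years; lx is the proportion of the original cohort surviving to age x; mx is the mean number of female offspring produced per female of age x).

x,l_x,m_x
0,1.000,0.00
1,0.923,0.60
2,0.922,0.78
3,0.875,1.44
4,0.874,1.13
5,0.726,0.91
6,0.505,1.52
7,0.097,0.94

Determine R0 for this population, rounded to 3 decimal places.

lx·mx by age: 0, 0.5538, 0.71916, 1.26, 0.98762, 0.66066, 0.7676, 0.09118
R0 = Σ lx·mx = 5.04002 → 5.040

5.040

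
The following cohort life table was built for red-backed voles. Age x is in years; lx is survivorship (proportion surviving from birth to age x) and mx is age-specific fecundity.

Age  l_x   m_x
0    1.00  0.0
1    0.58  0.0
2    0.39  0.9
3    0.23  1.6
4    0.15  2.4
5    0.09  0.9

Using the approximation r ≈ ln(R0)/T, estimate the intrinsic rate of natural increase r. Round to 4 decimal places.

R0 = Σ lx·mx = 0 + 0 + 0.351 + 0.368 + 0.36 + 0.081 = 1.16
Σ x·lx·mx = 3.651; T = 3.651/1.16 = 3.14741…
r ≈ ln(R0)/T = ln(1.16)/3.14741… = 0.047156… → 0.0472

0.0472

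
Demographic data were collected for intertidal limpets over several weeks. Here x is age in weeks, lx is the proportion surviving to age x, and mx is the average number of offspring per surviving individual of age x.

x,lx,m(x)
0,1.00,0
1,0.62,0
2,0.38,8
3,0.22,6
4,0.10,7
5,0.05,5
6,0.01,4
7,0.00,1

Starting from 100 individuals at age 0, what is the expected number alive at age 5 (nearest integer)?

Expected survivors = N0 · l_5 = 100 × 0.05 = 5 → 5

5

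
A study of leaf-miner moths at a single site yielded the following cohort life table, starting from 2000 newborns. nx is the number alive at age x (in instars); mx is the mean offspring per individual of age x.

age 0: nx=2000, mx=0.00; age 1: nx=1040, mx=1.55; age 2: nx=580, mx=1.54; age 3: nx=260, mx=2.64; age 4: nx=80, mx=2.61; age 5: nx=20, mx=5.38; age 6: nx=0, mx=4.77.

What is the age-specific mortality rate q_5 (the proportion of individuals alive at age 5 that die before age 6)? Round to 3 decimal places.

lx = nx/n0 = nx/2000: 1, 0.52, 0.29, 0.13, 0.04, 0.01, 0
q_5 = (l_5 − l_6) / l_5 = (0.01 − 0) / 0.01
     = 0.01 / 0.01 = 1 → 1.000

1.000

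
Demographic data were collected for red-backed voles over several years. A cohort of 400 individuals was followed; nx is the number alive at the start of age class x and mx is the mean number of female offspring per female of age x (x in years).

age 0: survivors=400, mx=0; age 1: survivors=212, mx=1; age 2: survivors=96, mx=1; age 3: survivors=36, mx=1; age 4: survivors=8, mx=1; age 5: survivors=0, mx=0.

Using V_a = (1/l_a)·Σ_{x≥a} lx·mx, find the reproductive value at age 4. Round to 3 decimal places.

1.000

lx = nx/n0 = nx/400: 1, 0.53, 0.24, 0.09, 0.02, 0
lx·mx for x ≥ 4: 0.02, 0 → sum = 0.02
V_4 = 0.02 / l_4 = 0.02 / 0.02 = 1 → 1.000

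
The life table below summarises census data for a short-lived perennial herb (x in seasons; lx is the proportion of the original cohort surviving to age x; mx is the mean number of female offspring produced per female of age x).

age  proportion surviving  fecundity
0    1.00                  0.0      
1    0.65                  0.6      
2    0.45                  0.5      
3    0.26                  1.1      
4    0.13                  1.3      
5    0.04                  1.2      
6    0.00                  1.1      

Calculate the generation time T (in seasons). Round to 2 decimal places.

lx·mx: 0, 0.39, 0.225, 0.286, 0.169, 0.048, 0 → R0 = 1.118
x·lx·mx: 0, 0.39, 0.45, 0.858, 0.676, 0.24, 0 → Σ = 2.614
T = 2.614 / 1.118 = 2.338104… → 2.34

2.34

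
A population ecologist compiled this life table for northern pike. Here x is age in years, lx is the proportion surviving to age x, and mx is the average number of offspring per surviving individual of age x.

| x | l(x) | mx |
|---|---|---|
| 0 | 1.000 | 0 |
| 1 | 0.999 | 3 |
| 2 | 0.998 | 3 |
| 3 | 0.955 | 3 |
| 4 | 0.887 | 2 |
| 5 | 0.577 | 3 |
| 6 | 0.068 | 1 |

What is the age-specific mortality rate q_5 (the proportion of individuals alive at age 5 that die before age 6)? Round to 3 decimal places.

0.882

q_5 = (l_5 − l_6) / l_5 = (0.577 − 0.068) / 0.577
     = 0.509 / 0.577 = 0.882149… → 0.882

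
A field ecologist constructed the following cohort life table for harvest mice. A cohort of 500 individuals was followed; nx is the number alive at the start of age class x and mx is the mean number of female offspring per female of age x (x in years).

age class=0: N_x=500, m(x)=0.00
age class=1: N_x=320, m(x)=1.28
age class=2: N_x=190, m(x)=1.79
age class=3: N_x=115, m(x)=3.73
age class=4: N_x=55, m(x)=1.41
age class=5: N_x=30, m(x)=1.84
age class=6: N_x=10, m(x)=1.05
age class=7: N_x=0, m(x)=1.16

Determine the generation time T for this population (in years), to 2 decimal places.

lx = nx/n0 = nx/500: 1, 0.64, 0.38, 0.23, 0.11, 0.06, 0.02, 0
lx·mx: 0, 0.8192, 0.6802, 0.8579, 0.1551, 0.1104, 0.021, 0 → R0 = 2.6438
x·lx·mx: 0, 0.8192, 1.3604, 2.5737, 0.6204, 0.552, 0.126, 0 → Σ = 6.0517
T = 6.0517 / 2.6438 = 2.289016… → 2.29

2.29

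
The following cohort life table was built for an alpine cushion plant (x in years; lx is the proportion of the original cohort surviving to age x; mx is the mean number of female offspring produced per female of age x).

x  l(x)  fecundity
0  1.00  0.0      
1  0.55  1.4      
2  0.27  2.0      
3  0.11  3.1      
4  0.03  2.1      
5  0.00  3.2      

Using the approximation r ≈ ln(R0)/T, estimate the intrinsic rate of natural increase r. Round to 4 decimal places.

0.2955

R0 = Σ lx·mx = 0 + 0.77 + 0.54 + 0.341 + 0.063 + 0 = 1.714
Σ x·lx·mx = 3.125; T = 3.125/1.714 = 1.82322…
r ≈ ln(R0)/T = ln(1.714)/1.82322… = 0.295537… → 0.2955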